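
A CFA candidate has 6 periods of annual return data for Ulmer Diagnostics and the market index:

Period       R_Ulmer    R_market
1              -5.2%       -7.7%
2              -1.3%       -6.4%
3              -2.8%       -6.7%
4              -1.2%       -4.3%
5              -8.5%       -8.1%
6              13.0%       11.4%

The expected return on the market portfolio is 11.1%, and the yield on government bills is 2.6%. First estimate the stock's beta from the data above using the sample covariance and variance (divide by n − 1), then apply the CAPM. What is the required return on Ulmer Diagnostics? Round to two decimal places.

10.72%

Mean R_i = (-5.2 − 1.3 − 2.8 − 1.2 − 8.5 + 13.0) / 6 = -1.0000%
Mean R_m = (-7.7 − 6.4 − 6.7 − 4.3 − 8.1 + 11.4) / 6 = -3.6333%
Σ(R_i − R̄_i)(R_m − R̄_m) = 267.5300  ⇒  Cov = 267.5300 / 5 = 53.5060
Σ(R_m − R̄_m)² = 279.9933  ⇒  Var(R_m) = 279.9933 / 5 = 55.9987
β = Cov / Var(R_m) = 53.5060 / 55.9987 = 0.9555
MRP = 11.1% − 2.6% = 8.50%
E(R) = R_f + β × MRP = 2.6% + 0.9555 × 8.5% = 10.72%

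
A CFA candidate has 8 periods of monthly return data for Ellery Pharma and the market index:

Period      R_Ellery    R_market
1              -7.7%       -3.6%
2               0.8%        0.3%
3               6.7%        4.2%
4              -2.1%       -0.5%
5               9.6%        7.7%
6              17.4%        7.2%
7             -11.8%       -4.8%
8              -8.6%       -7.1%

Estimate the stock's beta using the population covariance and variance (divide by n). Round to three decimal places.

Mean R_i = (-7.7 + 0.8 + 6.7 − 2.1 + 9.6 + 17.4 − 11.8 − 8.6) / 8 = 0.5375%
Mean R_m = (-3.6 + 0.3 + 4.2 − 0.5 + 7.7 + 7.2 − 4.8 − 7.1) / 8 = 0.4250%
Σ(R_i − R̄_i)(R_m − R̄_m) = 372.2225  ⇒  Cov = 372.2225 / 8 = 46.5278
Σ(R_m − R̄_m)² = 214.0750  ⇒  Var(R_m) = 214.0750 / 8 = 26.7594
β = Cov / Var(R_m) = 46.5278 / 26.7594 = 1.7387

1.739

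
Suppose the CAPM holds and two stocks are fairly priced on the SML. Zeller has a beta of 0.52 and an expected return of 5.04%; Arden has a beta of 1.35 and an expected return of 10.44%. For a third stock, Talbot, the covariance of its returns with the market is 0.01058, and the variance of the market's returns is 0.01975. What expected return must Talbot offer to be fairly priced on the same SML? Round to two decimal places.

MRP = (10.44% − 5.04%) / (1.35 − 0.52) = 6.5060%
R_f = 5.04% − 0.52 × 6.5060% = 1.6569%
β_Talbot = Cov / Var(R_m) = 0.01058 / 0.01975 = 0.5357
E(R_Talbot) = R_f + β × MRP = 1.6569% + 0.5357 × 6.5060% = 5.14%

5.14%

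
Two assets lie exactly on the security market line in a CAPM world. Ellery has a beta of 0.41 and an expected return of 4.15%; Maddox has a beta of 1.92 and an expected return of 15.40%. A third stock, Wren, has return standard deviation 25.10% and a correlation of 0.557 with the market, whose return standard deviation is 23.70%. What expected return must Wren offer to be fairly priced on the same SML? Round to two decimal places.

5.49%

MRP = (15.40% − 4.15%) / (1.92 − 0.41) = 7.4503%
R_f = 4.15% − 0.41 × 7.4503% = 1.0954%
β_Wren = ρ·σ_i/σ_m = 0.557 × 25.10 / 23.70 = 0.5899
E(R_Wren) = R_f + β × MRP = 1.0954% + 0.5899 × 7.4503% = 5.49%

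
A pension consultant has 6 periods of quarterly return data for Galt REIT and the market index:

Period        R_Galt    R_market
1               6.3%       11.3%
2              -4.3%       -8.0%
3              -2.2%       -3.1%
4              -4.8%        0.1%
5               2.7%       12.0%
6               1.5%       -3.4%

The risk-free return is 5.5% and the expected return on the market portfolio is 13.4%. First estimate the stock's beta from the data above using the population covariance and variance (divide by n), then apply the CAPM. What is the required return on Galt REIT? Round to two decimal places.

8.73%

Mean R_i = (6.3 − 4.3 − 2.2 − 4.8 + 2.7 + 1.5) / 6 = -0.1333%
Mean R_m = (11.3 − 8.0 − 3.1 + 0.1 + 12.0 − 3.4) / 6 = 1.4833%
Σ(R_i − R̄_i)(R_m − R̄_m) = 140.4167  ⇒  Cov = 140.4167 / 6 = 23.4028
Σ(R_m − R̄_m)² = 343.6683  ⇒  Var(R_m) = 343.6683 / 6 = 57.2781
β = Cov / Var(R_m) = 23.4028 / 57.2781 = 0.4086
MRP = 13.4% − 5.5% = 7.90%
E(R) = R_f + β × MRP = 5.5% + 0.4086 × 7.9% = 8.73%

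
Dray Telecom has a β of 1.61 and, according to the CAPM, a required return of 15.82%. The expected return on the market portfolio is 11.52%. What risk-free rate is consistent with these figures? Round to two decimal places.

4.47%

E(R) = R_f + β(E(R_m) − R_f) = R_f(1 − β) + β·E(R_m)
15.82% = R_f × (1 − 1.61) + 1.61 × 11.52%
15.82% = R_f × -0.61 + 18.5472%
R_f = (15.82% − 18.5472%) / -0.61 = 4.47%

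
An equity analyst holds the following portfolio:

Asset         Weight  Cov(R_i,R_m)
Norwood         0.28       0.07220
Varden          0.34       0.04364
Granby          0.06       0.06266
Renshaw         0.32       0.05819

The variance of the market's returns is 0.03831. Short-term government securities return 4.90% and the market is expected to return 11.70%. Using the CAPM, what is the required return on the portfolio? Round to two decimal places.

15.09%

β_Norwood = 0.07220 / 0.03831 = 1.8846
β_Varden = 0.04364 / 0.03831 = 1.1391
β_Granby = 0.06266 / 0.03831 = 1.6356
β_Renshaw = 0.05819 / 0.03831 = 1.5189
β_P = Σ w_i β_i = 0.28×1.8846 + 0.34×1.1391 + 0.06×1.6356 + 0.32×1.5189 = 1.4992
MRP = 11.70% − 4.90% = 6.80%
E(R_P) = R_f + β_P × MRP = 4.90% + 1.4992 × 6.80% = 15.09%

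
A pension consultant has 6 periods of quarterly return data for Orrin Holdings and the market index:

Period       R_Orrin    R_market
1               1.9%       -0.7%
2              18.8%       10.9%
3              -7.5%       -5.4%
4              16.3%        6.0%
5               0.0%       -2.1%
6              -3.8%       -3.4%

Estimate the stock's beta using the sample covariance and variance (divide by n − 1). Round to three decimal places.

1.697

Mean R_i = (1.9 + 18.8 − 7.5 + 16.3 + 0.0 − 3.8) / 6 = 4.2833%
Mean R_m = (-0.7 + 10.9 − 5.4 + 6.0 − 2.1 − 3.4) / 6 = 0.8833%
Σ(R_i − R̄_i)(R_m − R̄_m) = 332.1083  ⇒  Cov = 332.1083 / 5 = 66.4217
Σ(R_m − R̄_m)² = 195.7483  ⇒  Var(R_m) = 195.7483 / 5 = 39.1497
β = Cov / Var(R_m) = 66.4217 / 39.1497 = 1.6966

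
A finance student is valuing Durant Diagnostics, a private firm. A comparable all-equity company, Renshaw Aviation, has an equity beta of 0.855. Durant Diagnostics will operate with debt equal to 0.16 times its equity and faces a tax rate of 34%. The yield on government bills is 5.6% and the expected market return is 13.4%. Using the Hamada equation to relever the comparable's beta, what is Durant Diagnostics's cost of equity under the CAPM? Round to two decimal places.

β_L = β_U × [1 + (1 − t)(D/E)] = 0.855 × [1 + (1 − 0.34) × 0.16]
    = 0.855 × [1 + 0.66 × 0.16] = 0.855 × 1.1056 = 0.9453
MRP = 13.4% − 5.6% = 7.80%
E(R) = R_f + β_L × MRP = 5.6% + 0.9453 × 7.8% = 12.97%

12.97%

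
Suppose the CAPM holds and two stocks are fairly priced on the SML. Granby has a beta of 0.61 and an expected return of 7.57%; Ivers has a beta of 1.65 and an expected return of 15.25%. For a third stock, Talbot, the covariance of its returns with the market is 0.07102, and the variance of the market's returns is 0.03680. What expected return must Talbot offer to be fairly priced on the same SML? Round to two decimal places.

MRP = (15.25% − 7.57%) / (1.65 − 0.61) = 7.3846%
R_f = 7.57% − 0.61 × 7.3846% = 3.0654%
β_Talbot = Cov / Var(R_m) = 0.07102 / 0.03680 = 1.9299
E(R_Talbot) = R_f + β × MRP = 3.0654% + 1.9299 × 7.3846% = 17.32%

17.32%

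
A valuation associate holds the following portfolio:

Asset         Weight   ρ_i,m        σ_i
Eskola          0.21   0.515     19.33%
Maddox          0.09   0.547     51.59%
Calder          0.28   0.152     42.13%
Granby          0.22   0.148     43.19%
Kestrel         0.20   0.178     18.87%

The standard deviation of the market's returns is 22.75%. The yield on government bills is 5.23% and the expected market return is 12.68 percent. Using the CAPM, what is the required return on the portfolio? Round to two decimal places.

8.01%

β_Eskola = 0.515 × 19.33% / 22.75% = 0.4376
β_Maddox = 0.547 × 51.59% / 22.75% = 1.2404
β_Calder = 0.152 × 42.13% / 22.75% = 0.2815
β_Granby = 0.148 × 43.19% / 22.75% = 0.2810
β_Kestrel = 0.178 × 18.87% / 22.75% = 0.1476
β_P = Σ w_i β_i = 0.21×0.4376 + 0.09×1.2404 + 0.28×0.2815 + 0.22×0.2810 + 0.20×0.1476 = 0.3737
MRP = 12.68% − 5.23% = 7.45%
E(R_P) = R_f + β_P × MRP = 5.23% + 0.3737 × 7.45% = 8.01%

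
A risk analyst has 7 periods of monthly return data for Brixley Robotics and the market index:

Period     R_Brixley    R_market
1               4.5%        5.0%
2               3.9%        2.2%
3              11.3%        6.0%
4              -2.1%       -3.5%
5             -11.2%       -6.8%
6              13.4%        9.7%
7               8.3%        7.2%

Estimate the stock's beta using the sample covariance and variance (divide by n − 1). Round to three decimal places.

Mean R_i = (4.5 + 3.9 + 11.3 − 2.1 − 11.2 + 13.4 + 8.3) / 7 = 4.0143%
Mean R_m = (5.0 + 2.2 + 6.0 − 3.5 − 6.8 + 9.7 + 7.2) / 7 = 2.8286%
Σ(R_i − R̄_i)(R_m − R̄_m) = 292.6471  ⇒  Cov = 292.6471 / 6 = 48.7745
Σ(R_m − R̄_m)² = 214.2543  ⇒  Var(R_m) = 214.2543 / 6 = 35.7091
β = Cov / Var(R_m) = 48.7745 / 35.7091 = 1.3659

1.366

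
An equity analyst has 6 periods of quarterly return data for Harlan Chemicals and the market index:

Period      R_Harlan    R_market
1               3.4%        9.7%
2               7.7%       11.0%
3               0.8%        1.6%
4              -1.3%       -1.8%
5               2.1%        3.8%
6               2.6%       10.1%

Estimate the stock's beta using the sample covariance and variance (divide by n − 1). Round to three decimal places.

0.484

Mean R_i = (3.4 + 7.7 + 0.8 − 1.3 + 2.1 + 2.6) / 6 = 2.5500%
Mean R_m = (9.7 + 11.0 + 1.6 − 1.8 + 3.8 + 10.1) / 6 = 5.7333%
Σ(R_i − R̄_i)(R_m − R̄_m) = 67.8200  ⇒  Cov = 67.8200 / 5 = 13.5640
Σ(R_m − R̄_m)² = 140.1133  ⇒  Var(R_m) = 140.1133 / 5 = 28.0227
β = Cov / Var(R_m) = 13.5640 / 28.0227 = 0.4840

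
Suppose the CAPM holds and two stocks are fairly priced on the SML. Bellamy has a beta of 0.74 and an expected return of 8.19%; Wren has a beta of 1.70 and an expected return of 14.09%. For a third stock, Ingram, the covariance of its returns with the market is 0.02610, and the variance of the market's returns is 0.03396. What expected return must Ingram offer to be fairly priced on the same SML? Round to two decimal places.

8.37%

MRP = (14.09% − 8.19%) / (1.70 − 0.74) = 6.1458%
R_f = 8.19% − 0.74 × 6.1458% = 3.6421%
β_Ingram = Cov / Var(R_m) = 0.02610 / 0.03396 = 0.7686
E(R_Ingram) = R_f + β × MRP = 3.6421% + 0.7686 × 6.1458% = 8.37%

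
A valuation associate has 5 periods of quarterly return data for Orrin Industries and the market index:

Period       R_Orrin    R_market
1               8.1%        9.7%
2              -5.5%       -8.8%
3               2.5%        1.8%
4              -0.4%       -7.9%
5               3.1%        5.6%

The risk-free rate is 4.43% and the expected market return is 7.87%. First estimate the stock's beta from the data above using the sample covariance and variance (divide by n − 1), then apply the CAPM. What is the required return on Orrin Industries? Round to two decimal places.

6.37%

Mean R_i = (8.1 − 5.5 + 2.5 − 0.4 + 3.1) / 5 = 1.5600%
Mean R_m = (9.7 − 8.8 + 1.8 − 7.9 + 5.6) / 5 = 0.0800%
Σ(R_i − R̄_i)(R_m − R̄_m) = 151.3660  ⇒  Cov = 151.3660 / 4 = 37.8415
Σ(R_m − R̄_m)² = 268.5080  ⇒  Var(R_m) = 268.5080 / 4 = 67.1270
β = Cov / Var(R_m) = 37.8415 / 67.1270 = 0.5637
MRP = 7.87% − 4.43% = 3.44%
E(R) = R_f + β × MRP = 4.43% + 0.5637 × 3.44% = 6.37%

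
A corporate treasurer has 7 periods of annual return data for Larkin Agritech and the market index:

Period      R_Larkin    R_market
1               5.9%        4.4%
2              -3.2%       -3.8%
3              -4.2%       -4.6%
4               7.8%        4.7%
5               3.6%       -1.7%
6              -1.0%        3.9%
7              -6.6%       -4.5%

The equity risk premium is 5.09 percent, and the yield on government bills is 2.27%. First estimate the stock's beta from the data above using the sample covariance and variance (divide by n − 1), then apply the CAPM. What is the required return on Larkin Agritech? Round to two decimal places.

Mean R_i = (5.9 − 3.2 − 4.2 + 7.8 + 3.6 − 1.0 − 6.6) / 7 = 0.3286%
Mean R_m = (4.4 − 3.8 − 4.6 + 4.7 − 1.7 + 3.9 − 4.5) / 7 = -0.2286%
Σ(R_i − R̄_i)(R_m − R̄_m) = 114.3057  ⇒  Cov = 114.3057 / 6 = 19.0510
Σ(R_m − R̄_m)² = 115.0343  ⇒  Var(R_m) = 115.0343 / 6 = 19.1724
β = Cov / Var(R_m) = 19.0510 / 19.1724 = 0.9937
E(R) = R_f + β × MRP = 2.27% + 0.9937 × 5.09% = 7.33%

7.33%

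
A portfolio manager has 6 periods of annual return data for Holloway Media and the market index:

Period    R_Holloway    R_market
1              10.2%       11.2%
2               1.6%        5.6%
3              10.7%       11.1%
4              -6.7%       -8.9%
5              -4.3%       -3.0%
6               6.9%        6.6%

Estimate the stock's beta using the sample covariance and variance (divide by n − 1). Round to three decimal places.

0.890

Mean R_i = (10.2 + 1.6 + 10.7 − 6.7 − 4.3 + 6.9) / 6 = 3.0667%
Mean R_m = (11.2 + 5.6 + 11.1 − 8.9 − 3.0 + 6.6) / 6 = 3.7667%
Σ(R_i − R̄_i)(R_m − R̄_m) = 290.7333  ⇒  Cov = 290.7333 / 5 = 58.1467
Σ(R_m − R̄_m)² = 326.6533  ⇒  Var(R_m) = 326.6533 / 5 = 65.3307
β = Cov / Var(R_m) = 58.1467 / 65.3307 = 0.8900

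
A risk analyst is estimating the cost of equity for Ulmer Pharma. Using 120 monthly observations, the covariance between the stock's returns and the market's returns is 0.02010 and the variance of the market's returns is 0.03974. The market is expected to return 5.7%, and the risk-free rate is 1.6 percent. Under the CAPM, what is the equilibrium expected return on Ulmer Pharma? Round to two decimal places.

β = Cov(R_i, R_m) / Var(R_m) = 0.02010 / 0.03974 = 0.5058
MRP = 5.7% − 1.6% = 4.10%
E(R) = R_f + β × MRP = 1.6% + 0.5058 × 4.1% = 3.67%

3.67%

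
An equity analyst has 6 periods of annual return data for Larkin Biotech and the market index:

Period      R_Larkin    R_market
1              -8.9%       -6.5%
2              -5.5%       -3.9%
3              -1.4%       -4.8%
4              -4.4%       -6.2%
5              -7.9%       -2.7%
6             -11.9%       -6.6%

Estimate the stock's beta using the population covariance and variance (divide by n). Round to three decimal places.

Mean R_i = (-8.9 − 5.5 − 1.4 − 4.4 − 7.9 − 11.9) / 6 = -6.6667%
Mean R_m = (-6.5 − 3.9 − 4.8 − 6.2 − 2.7 − 6.6) / 6 = -5.1167%
Σ(R_i − R̄_i)(R_m − R̄_m) = 8.5033  ⇒  Cov = 8.5033 / 6 = 1.4172
Σ(R_m − R̄_m)² = 12.7083  ⇒  Var(R_m) = 12.7083 / 6 = 2.1181
β = Cov / Var(R_m) = 1.4172 / 2.1181 = 0.6691

0.669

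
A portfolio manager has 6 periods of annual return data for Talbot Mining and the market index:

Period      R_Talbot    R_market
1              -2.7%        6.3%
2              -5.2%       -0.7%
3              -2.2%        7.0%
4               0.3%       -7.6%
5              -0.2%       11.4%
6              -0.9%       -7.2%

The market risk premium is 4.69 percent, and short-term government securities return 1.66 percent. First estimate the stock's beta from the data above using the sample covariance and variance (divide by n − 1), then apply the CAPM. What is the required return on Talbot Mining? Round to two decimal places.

Mean R_i = (-2.7 − 5.2 − 2.2 + 0.3 − 0.2 − 0.9) / 6 = -1.8167%
Mean R_m = (6.3 − 0.7 + 7.0 − 7.6 + 11.4 − 7.2) / 6 = 1.5333%
Σ(R_i − R̄_i)(R_m − R̄_m) = -10.1367  ⇒  Cov = -10.1367 / 5 = -2.0273
Σ(R_m − R̄_m)² = 314.6333  ⇒  Var(R_m) = 314.6333 / 5 = 62.9267
β = Cov / Var(R_m) = -2.0273 / 62.9267 = -0.0322
E(R) = R_f + β × MRP = 1.66% + -0.0322 × 4.69% = 1.51%

1.51%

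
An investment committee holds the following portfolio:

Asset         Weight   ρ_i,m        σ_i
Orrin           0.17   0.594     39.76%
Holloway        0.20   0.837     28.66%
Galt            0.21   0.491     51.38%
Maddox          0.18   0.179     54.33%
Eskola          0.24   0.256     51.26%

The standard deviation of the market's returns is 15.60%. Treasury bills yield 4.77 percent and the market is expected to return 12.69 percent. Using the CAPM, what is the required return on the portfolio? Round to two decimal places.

14.42%

β_Orrin = 0.594 × 39.76% / 15.60% = 1.5139
β_Holloway = 0.837 × 28.66% / 15.60% = 1.5377
β_Galt = 0.491 × 51.38% / 15.60% = 1.6172
β_Maddox = 0.179 × 54.33% / 15.60% = 0.6234
β_Eskola = 0.256 × 51.26% / 15.60% = 0.8412
β_P = Σ w_i β_i = 0.17×1.5139 + 0.20×1.5377 + 0.21×1.6172 + 0.18×0.6234 + 0.24×0.8412 = 1.2186
MRP = 12.69% − 4.77% = 7.92%
E(R_P) = R_f + β_P × MRP = 4.77% + 1.2186 × 7.92% = 14.42%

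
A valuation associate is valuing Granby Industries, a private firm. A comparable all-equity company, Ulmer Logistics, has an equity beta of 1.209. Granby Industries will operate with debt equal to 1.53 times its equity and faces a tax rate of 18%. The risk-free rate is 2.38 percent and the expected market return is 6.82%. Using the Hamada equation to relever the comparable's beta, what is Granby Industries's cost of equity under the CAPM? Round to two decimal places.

β_L = β_U × [1 + (1 − t)(D/E)] = 1.209 × [1 + (1 − 0.18) × 1.53]
    = 1.209 × [1 + 0.82 × 1.53] = 1.209 × 2.2546 = 2.7258
MRP = 6.82% − 2.38% = 4.44%
E(R) = R_f + β_L × MRP = 2.38% + 2.7258 × 4.44% = 14.48%

14.48%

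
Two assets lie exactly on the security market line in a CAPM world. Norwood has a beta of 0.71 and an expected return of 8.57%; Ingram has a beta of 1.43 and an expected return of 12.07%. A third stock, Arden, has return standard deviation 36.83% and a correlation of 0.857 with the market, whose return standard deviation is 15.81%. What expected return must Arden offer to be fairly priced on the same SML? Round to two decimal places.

MRP = (12.07% − 8.57%) / (1.43 − 0.71) = 4.8611%
R_f = 8.57% − 0.71 × 4.8611% = 5.1186%
β_Arden = ρ·σ_i/σ_m = 0.857 × 36.83 / 15.81 = 1.9964
E(R_Arden) = R_f + β × MRP = 5.1186% + 1.9964 × 4.8611% = 14.82%

14.82%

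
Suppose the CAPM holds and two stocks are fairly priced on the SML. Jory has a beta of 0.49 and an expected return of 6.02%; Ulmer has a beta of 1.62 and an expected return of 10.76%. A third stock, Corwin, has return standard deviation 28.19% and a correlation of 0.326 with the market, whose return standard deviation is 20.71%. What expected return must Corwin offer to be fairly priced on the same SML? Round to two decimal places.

MRP = (10.76% − 6.02%) / (1.62 − 0.49) = 4.1947%
R_f = 6.02% − 0.49 × 4.1947% = 3.9646%
β_Corwin = ρ·σ_i/σ_m = 0.326 × 28.19 / 20.71 = 0.4437
E(R_Corwin) = R_f + β × MRP = 3.9646% + 0.4437 × 4.1947% = 5.83%

5.83%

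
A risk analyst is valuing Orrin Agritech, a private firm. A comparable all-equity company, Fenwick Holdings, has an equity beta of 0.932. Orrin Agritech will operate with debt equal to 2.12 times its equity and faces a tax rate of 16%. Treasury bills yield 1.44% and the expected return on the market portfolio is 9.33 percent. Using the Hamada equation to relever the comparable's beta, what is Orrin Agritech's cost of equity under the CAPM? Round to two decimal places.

β_L = β_U × [1 + (1 − t)(D/E)] = 0.932 × [1 + (1 − 0.16) × 2.12]
    = 0.932 × [1 + 0.84 × 2.12] = 0.932 × 2.7808 = 2.5917
MRP = 9.33% − 1.44% = 7.89%
E(R) = R_f + β_L × MRP = 1.44% + 2.5917 × 7.89% = 21.89%

21.89%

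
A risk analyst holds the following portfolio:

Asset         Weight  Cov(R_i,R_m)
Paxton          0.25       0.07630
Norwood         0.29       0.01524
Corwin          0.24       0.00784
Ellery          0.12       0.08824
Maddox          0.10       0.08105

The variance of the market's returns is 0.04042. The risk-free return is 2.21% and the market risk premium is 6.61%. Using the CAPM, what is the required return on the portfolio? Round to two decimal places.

β_Paxton = 0.07630 / 0.04042 = 1.8877
β_Norwood = 0.01524 / 0.04042 = 0.3770
β_Corwin = 0.00784 / 0.04042 = 0.1940
β_Ellery = 0.08824 / 0.04042 = 2.1831
β_Maddox = 0.08105 / 0.04042 = 2.0052
β_P = Σ w_i β_i = 0.25×1.8877 + 0.29×0.3770 + 0.24×0.1940 + 0.12×2.1831 + 0.10×2.0052 = 1.0903
E(R_P) = R_f + β_P × MRP = 2.21% + 1.0903 × 6.61% = 9.42%

9.42%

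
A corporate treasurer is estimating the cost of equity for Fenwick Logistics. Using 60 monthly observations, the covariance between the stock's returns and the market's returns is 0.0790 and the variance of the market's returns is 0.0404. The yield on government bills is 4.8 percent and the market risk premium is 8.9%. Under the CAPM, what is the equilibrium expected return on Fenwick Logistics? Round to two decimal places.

β = Cov(R_i, R_m) / Var(R_m) = 0.0790 / 0.0404 = 1.9554
E(R) = R_f + β × MRP = 4.8% + 1.9554 × 8.9% = 22.20%

22.20%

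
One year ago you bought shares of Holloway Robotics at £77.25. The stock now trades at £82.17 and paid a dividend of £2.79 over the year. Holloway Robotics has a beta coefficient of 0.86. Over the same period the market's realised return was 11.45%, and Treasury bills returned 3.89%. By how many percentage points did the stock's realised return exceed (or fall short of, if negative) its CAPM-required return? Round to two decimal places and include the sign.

-0.41%

Realised HPR = (P1 + D1 − P0) / P0 = (82.17 + 2.79 − 77.25) / 77.25 = 7.71 / 77.25 = 9.9806%
MRP = 11.45% − 3.89% = 7.56%
CAPM required = R_f + β·MRP = 3.89% + 0.86 × 7.56% = 10.3916%
α = realised − required = 9.9806% − 10.3916% = -0.41%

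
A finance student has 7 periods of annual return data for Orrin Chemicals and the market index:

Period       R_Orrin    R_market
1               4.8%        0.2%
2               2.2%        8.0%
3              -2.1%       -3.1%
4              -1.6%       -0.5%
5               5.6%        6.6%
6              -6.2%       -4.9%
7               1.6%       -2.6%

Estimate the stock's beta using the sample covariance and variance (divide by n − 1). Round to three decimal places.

Mean R_i = (4.8 + 2.2 − 2.1 − 1.6 + 5.6 − 6.2 + 1.6) / 7 = 0.6143%
Mean R_m = (0.2 + 8.0 − 3.1 − 0.5 + 6.6 − 4.9 − 2.6) / 7 = 0.5286%
Σ(R_i − R̄_i)(R_m − R̄_m) = 86.7771  ⇒  Cov = 86.7771 / 6 = 14.4629
Σ(R_m − R̄_m)² = 146.2743  ⇒  Var(R_m) = 146.2743 / 6 = 24.3791
β = Cov / Var(R_m) = 14.4629 / 24.3791 = 0.5932

0.593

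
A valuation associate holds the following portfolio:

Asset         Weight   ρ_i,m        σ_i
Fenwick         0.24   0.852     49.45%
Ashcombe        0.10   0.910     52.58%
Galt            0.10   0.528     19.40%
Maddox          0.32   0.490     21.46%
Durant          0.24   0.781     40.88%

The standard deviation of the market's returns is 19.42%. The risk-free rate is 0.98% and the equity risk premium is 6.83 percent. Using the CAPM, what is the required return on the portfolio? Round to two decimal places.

10.46%

β_Fenwick = 0.852 × 49.45% / 19.42% = 2.1695
β_Ashcombe = 0.910 × 52.58% / 19.42% = 2.4638
β_Galt = 0.528 × 19.40% / 19.42% = 0.5275
β_Maddox = 0.490 × 21.46% / 19.42% = 0.5415
β_Durant = 0.781 × 40.88% / 19.42% = 1.6440
β_P = Σ w_i β_i = 0.24×2.1695 + 0.10×2.4638 + 0.10×0.5275 + 0.32×0.5415 + 0.24×1.6440 = 1.3877
E(R_P) = R_f + β_P × MRP = 0.98% + 1.3877 × 6.83% = 10.46%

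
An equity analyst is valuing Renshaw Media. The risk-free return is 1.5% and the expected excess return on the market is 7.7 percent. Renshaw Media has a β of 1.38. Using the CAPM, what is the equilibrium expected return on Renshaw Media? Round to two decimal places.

12.13%

E(R) = R_f + β × MRP = 1.5% + 1.38 × 7.7% = 12.13%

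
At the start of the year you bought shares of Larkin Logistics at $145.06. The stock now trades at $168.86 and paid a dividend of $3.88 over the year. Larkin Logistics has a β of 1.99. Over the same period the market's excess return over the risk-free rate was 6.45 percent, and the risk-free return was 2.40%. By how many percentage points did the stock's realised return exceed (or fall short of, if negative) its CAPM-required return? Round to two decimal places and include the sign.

+3.85%

Realised HPR = (P1 + D1 − P0) / P0 = (168.86 + 3.88 − 145.06) / 145.06 = 27.68 / 145.06 = 19.0818%
CAPM required = R_f + β·MRP = 2.40% + 1.99 × 6.45% = 15.2355%
α = realised − required = 19.0818% − 15.2355% = +3.85%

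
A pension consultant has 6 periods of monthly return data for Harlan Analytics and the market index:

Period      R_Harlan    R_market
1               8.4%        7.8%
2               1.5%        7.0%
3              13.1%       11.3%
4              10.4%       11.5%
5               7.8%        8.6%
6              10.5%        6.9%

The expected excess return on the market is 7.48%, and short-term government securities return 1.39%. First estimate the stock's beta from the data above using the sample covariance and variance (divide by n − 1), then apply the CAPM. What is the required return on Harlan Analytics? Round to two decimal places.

10.34%

Mean R_i = (8.4 + 1.5 + 13.1 + 10.4 + 7.8 + 10.5) / 6 = 8.6167%
Mean R_m = (7.8 + 7.0 + 11.3 + 11.5 + 8.6 + 6.9) / 6 = 8.8500%
Σ(R_i − R̄_i)(R_m − R̄_m) = 25.6350  ⇒  Cov = 25.6350 / 5 = 5.1270
Σ(R_m − R̄_m)² = 21.4150  ⇒  Var(R_m) = 21.4150 / 5 = 4.2830
β = Cov / Var(R_m) = 5.1270 / 4.2830 = 1.1971
E(R) = R_f + β × MRP = 1.39% + 1.1971 × 7.48% = 10.34%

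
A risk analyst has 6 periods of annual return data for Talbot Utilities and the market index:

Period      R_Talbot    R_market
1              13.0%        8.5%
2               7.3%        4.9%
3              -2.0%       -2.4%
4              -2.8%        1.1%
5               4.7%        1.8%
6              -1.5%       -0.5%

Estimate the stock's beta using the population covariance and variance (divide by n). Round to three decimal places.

Mean R_i = (13.0 + 7.3 − 2.0 − 2.8 + 4.7 − 1.5) / 6 = 3.1167%
Mean R_m = (8.5 + 4.9 − 2.4 + 1.1 + 1.8 − 0.5) / 6 = 2.2333%
Σ(R_i − R̄_i)(R_m − R̄_m) = 115.4367  ⇒  Cov = 115.4367 / 6 = 19.2395
Σ(R_m − R̄_m)² = 76.7933  ⇒  Var(R_m) = 76.7933 / 6 = 12.7989
β = Cov / Var(R_m) = 19.2395 / 12.7989 = 1.5032

1.503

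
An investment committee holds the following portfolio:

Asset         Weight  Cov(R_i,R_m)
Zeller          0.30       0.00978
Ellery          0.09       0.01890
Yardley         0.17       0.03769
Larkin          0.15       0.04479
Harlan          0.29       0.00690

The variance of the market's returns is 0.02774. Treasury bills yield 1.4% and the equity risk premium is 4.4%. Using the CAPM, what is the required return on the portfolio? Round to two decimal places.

4.53%

β_Zeller = 0.00978 / 0.02774 = 0.3526
β_Ellery = 0.01890 / 0.02774 = 0.6813
β_Yardley = 0.03769 / 0.02774 = 1.3587
β_Larkin = 0.04479 / 0.02774 = 1.6146
β_Harlan = 0.00690 / 0.02774 = 0.2487
β_P = Σ w_i β_i = 0.30×0.3526 + 0.09×0.6813 + 0.17×1.3587 + 0.15×1.6146 + 0.29×0.2487 = 0.7124
E(R_P) = R_f + β_P × MRP = 1.4% + 0.7124 × 4.4% = 4.53%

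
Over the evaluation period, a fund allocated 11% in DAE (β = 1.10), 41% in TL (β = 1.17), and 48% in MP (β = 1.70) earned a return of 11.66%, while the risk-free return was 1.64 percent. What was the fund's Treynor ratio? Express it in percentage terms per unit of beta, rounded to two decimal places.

7.07%

β_P = 0.11×1.10 + 0.41×1.17 + 0.48×1.70 = 1.4167
Treynor = (R_P − R_f) / β_P = (11.66% − 1.64%) / 1.4167 = 10.02% / 1.4167 = 7.07%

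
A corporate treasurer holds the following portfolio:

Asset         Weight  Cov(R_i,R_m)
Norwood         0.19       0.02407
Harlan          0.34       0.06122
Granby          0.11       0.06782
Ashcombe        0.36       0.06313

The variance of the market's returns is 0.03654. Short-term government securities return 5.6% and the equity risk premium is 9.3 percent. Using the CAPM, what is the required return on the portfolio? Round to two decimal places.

19.74%

β_Norwood = 0.02407 / 0.03654 = 0.6587
β_Harlan = 0.06122 / 0.03654 = 1.6754
β_Granby = 0.06782 / 0.03654 = 1.8560
β_Ashcombe = 0.06313 / 0.03654 = 1.7277
β_P = Σ w_i β_i = 0.19×0.6587 + 0.34×1.6754 + 0.11×1.8560 + 0.36×1.7277 = 1.5209
E(R_P) = R_f + β_P × MRP = 5.6% + 1.5209 × 9.3% = 19.74%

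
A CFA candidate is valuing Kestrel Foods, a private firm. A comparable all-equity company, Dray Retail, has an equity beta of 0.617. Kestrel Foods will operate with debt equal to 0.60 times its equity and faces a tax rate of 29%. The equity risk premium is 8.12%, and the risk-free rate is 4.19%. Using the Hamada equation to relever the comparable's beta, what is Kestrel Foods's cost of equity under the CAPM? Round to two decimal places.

β_L = β_U × [1 + (1 − t)(D/E)] = 0.617 × [1 + (1 − 0.29) × 0.60]
    = 0.617 × [1 + 0.71 × 0.60] = 0.617 × 1.4260 = 0.8798
E(R) = R_f + β_L × MRP = 4.19% + 0.8798 × 8.12% = 11.33%

11.33%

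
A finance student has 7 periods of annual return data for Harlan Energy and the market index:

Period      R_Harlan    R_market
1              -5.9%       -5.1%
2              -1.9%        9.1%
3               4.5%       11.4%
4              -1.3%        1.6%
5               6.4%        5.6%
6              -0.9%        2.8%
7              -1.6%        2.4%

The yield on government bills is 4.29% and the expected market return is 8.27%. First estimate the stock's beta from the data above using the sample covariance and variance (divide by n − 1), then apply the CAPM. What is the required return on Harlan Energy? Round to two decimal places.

6.42%

Mean R_i = (-5.9 − 1.9 + 4.5 − 1.3 + 6.4 − 0.9 − 1.6) / 7 = -0.1000%
Mean R_m = (-5.1 + 9.1 + 11.4 + 1.6 + 5.6 + 2.8 + 2.4) / 7 = 3.9714%
Σ(R_i − R̄_i)(R_m − R̄_m) = 94.2800  ⇒  Cov = 94.2800 / 6 = 15.7133
Σ(R_m − R̄_m)² = 175.8943  ⇒  Var(R_m) = 175.8943 / 6 = 29.3157
β = Cov / Var(R_m) = 15.7133 / 29.3157 = 0.5360
MRP = 8.27% − 4.29% = 3.98%
E(R) = R_f + β × MRP = 4.29% + 0.5360 × 3.98% = 6.42%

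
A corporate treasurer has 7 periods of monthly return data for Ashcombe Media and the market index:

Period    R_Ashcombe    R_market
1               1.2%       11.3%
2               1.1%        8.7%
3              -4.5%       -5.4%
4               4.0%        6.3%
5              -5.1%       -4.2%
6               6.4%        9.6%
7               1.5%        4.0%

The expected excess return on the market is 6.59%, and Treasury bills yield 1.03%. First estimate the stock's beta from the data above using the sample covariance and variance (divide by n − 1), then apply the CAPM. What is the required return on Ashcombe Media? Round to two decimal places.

4.53%

Mean R_i = (1.2 + 1.1 − 4.5 + 4.0 − 5.1 + 6.4 + 1.5) / 7 = 0.6571%
Mean R_m = (11.3 + 8.7 − 5.4 + 6.3 − 4.2 + 9.6 + 4.0) / 7 = 4.3286%
Σ(R_i − R̄_i)(R_m − R̄_m) = 141.5786  ⇒  Cov = 141.5786 / 6 = 23.5964
Σ(R_m − R̄_m)² = 266.8743  ⇒  Var(R_m) = 266.8743 / 6 = 44.4791
β = Cov / Var(R_m) = 23.5964 / 44.4791 = 0.5305
E(R) = R_f + β × MRP = 1.03% + 0.5305 × 6.59% = 4.53%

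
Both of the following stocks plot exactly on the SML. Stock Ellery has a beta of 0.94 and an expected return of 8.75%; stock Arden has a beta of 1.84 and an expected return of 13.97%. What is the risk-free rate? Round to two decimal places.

Both satisfy E(R) = R_f + β·MRP, so the slope of the SML is
MRP = (13.97% − 8.75%) / (1.84 − 0.94) = 5.22% / 0.90 = 5.8000%
R_f = E(R_Ellery) − β_Ellery·MRP = 8.75% − 0.94 × 5.8000% = 3.2980%

3.30%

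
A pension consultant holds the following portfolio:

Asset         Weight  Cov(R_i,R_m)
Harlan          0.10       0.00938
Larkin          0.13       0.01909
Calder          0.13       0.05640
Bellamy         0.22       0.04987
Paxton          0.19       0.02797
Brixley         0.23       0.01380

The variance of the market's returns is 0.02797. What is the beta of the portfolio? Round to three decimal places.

β_Harlan = 0.00938 / 0.02797 = 0.3354
β_Larkin = 0.01909 / 0.02797 = 0.6825
β_Calder = 0.05640 / 0.02797 = 2.0164
β_Bellamy = 0.04987 / 0.02797 = 1.7830
β_Paxton = 0.02797 / 0.02797 = 1.0000
β_Brixley = 0.01380 / 0.02797 = 0.4934
β_P = Σ w_i β_i = 0.10×0.3354 + 0.13×0.6825 + 0.13×2.0164 + 0.22×1.7830 + 0.19×1.0000 + 0.23×0.4934 = 1.0801

1.080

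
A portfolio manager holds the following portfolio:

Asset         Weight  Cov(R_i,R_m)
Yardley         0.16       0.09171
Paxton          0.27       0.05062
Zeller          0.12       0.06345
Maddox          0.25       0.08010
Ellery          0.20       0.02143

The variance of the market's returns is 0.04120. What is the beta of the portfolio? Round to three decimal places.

1.463

β_Yardley = 0.09171 / 0.04120 = 2.2260
β_Paxton = 0.05062 / 0.04120 = 1.2286
β_Zeller = 0.06345 / 0.04120 = 1.5400
β_Maddox = 0.08010 / 0.04120 = 1.9442
β_Ellery = 0.02143 / 0.04120 = 0.5201
β_P = Σ w_i β_i = 0.16×2.2260 + 0.27×1.2286 + 0.12×1.5400 + 0.25×1.9442 + 0.20×0.5201 = 1.4628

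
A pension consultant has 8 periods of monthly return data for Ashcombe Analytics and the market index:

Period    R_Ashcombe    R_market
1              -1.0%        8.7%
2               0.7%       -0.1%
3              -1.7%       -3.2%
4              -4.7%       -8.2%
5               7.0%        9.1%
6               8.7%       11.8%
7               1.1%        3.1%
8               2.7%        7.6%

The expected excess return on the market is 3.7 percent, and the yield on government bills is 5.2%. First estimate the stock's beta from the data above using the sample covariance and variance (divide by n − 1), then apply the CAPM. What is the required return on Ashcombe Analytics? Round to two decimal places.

Mean R_i = (-1.0 + 0.7 − 1.7 − 4.7 + 7.0 + 8.7 + 1.1 + 2.7) / 8 = 1.6000%
Mean R_m = (8.7 − 0.1 − 3.2 − 8.2 + 9.1 + 11.8 + 3.1 + 7.6) / 8 = 3.6000%
Σ(R_i − R̄_i)(R_m − R̄_m) = 179.4200  ⇒  Cov = 179.4200 / 7 = 25.6314
Σ(R_m − R̄_m)² = 338.9200  ⇒  Var(R_m) = 338.9200 / 7 = 48.4171
β = Cov / Var(R_m) = 25.6314 / 48.4171 = 0.5294
E(R) = R_f + β × MRP = 5.2% + 0.5294 × 3.7% = 7.16%

7.16%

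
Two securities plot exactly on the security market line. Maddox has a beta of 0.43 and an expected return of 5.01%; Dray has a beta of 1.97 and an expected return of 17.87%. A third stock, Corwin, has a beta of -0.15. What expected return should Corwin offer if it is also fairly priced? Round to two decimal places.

0.17%

MRP (SML slope) = (17.87% − 5.01%) / (1.97 − 0.43) = 12.86% / 1.54 = 8.3506%
R_f (intercept) = 5.01% − 0.43 × 8.3506% = 1.4192%
E(R_Corwin) = R_f + β × MRP = 1.4192% + -0.15 × 8.3506% = 0.17%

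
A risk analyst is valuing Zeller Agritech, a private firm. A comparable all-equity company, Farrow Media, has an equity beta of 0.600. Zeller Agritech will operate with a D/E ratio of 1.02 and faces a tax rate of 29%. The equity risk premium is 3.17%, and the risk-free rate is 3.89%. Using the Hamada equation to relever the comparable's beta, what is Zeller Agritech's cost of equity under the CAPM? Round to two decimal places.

β_L = β_U × [1 + (1 − t)(D/E)] = 0.600 × [1 + (1 − 0.29) × 1.02]
    = 0.600 × [1 + 0.71 × 1.02] = 0.600 × 1.7242 = 1.0345
E(R) = R_f + β_L × MRP = 3.89% + 1.0345 × 3.17% = 7.17%

7.17%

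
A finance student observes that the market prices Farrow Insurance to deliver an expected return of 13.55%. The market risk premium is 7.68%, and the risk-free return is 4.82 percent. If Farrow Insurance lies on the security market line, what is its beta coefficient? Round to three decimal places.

1.137

β = (E(R) − R_f) / MRP = (13.55% − 4.82%) / 7.68% = 8.73% / 7.68% = 1.137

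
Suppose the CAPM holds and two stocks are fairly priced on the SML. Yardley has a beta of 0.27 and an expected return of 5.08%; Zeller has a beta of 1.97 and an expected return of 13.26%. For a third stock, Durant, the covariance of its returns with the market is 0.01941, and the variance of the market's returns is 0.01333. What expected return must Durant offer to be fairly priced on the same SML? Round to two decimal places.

MRP = (13.26% − 5.08%) / (1.97 − 0.27) = 4.8118%
R_f = 5.08% − 0.27 × 4.8118% = 3.7808%
β_Durant = Cov / Var(R_m) = 0.01941 / 0.01333 = 1.4561
E(R_Durant) = R_f + β × MRP = 3.7808% + 1.4561 × 4.8118% = 10.79%

10.79%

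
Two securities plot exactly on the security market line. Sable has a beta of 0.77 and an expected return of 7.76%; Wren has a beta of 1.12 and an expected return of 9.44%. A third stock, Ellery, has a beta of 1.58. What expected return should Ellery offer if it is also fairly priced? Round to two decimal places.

11.65%

MRP (SML slope) = (9.44% − 7.76%) / (1.12 − 0.77) = 1.68% / 0.35 = 4.8000%
R_f (intercept) = 7.76% − 0.77 × 4.8000% = 4.0640%
E(R_Ellery) = R_f + β × MRP = 4.0640% + 1.58 × 4.8000% = 11.65%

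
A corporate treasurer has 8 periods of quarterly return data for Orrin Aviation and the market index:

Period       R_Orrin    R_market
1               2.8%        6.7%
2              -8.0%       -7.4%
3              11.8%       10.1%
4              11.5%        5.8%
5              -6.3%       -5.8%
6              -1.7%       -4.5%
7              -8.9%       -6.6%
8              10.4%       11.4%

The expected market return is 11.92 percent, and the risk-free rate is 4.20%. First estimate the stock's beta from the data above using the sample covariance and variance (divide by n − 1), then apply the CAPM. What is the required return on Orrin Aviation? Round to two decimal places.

Mean R_i = (2.8 − 8.0 + 11.8 + 11.5 − 6.3 − 1.7 − 8.9 + 10.4) / 8 = 1.4500%
Mean R_m = (6.7 − 7.4 + 10.1 + 5.8 − 5.8 − 4.5 − 6.6 + 11.4) / 8 = 1.2125%
Σ(R_i − R̄_i)(R_m − R̄_m) = 471.2650  ⇒  Cov = 471.2650 / 7 = 67.3236
Σ(R_m − R̄_m)² = 450.9488  ⇒  Var(R_m) = 450.9488 / 7 = 64.4213
β = Cov / Var(R_m) = 67.3236 / 64.4213 = 1.0451
MRP = 11.92% − 4.20% = 7.72%
E(R) = R_f + β × MRP = 4.20% + 1.0451 × 7.72% = 12.27%

12.27%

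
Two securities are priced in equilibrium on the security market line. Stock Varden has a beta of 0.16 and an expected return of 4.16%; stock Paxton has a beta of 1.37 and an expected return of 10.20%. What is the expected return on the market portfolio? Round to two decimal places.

Both satisfy E(R) = R_f + β·MRP, so the slope of the SML is
MRP = (10.20% − 4.16%) / (1.37 − 0.16) = 6.04% / 1.21 = 4.9917%
R_f = E(R_Varden) − β_Varden·MRP = 4.16% − 0.16 × 4.9917% = 3.3613%
E(R_m) = R_f + MRP = 3.3613% + 4.9917% = 8.35%

8.35%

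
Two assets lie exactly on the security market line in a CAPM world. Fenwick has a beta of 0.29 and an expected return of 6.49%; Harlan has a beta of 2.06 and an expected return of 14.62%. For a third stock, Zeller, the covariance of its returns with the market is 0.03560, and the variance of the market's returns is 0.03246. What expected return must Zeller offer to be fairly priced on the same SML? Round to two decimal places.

10.20%

MRP = (14.62% − 6.49%) / (2.06 − 0.29) = 4.5932%
R_f = 6.49% − 0.29 × 4.5932% = 5.1580%
β_Zeller = Cov / Var(R_m) = 0.03560 / 0.03246 = 1.0967
E(R_Zeller) = R_f + β × MRP = 5.1580% + 1.0967 × 4.5932% = 10.20%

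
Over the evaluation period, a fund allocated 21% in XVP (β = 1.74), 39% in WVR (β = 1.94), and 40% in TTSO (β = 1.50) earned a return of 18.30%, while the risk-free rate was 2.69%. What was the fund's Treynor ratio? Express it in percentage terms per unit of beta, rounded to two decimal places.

β_P = 0.21×1.74 + 0.39×1.94 + 0.40×1.50 = 1.7220
Treynor = (R_P − R_f) / β_P = (18.30% − 2.69%) / 1.7220 = 15.61% / 1.7220 = 9.07%

9.07%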